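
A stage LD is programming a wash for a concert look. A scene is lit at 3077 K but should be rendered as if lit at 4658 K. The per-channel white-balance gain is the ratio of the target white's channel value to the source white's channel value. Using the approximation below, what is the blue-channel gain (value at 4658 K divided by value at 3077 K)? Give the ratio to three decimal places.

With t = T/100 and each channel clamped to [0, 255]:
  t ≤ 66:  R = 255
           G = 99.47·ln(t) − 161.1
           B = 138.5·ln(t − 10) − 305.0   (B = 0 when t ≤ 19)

1.681

At 3077 K (t = 30.77):
  B = 138.5·ln(30.77 − 10) − 305.0 = 138.5·ln 20.77 − 305.0 = 138.5·3.0335 − 305.0 = 115.141.
At 4658 K (t = 46.58):
  B = 138.5·ln(46.58 − 10) − 305.0 = 138.5·ln 36.58 − 305.0 = 138.5·3.5995 − 305.0 = 193.531.
Gain = 193.531 / 115.141 = 1.6808 → 1.681.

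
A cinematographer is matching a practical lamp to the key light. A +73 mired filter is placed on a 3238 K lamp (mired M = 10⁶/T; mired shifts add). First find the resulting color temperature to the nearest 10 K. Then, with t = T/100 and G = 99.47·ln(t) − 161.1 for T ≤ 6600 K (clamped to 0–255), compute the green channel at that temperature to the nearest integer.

164

M_in = 10⁶/3238 = 308.83; M_out = 308.83 + (+73) = 381.83.
T_out = 10⁶/381.83 = 2618.9 K → 2620 K; t = 26.2.
G = 99.47·ln 26.2 − 161.1 = 99.47·3.2658 − 161.1 = 163.745.
Rounded: 164.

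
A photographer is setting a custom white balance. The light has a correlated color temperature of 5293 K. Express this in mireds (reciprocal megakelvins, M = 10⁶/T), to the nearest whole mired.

189 mireds

M = 10⁶ / 5293 = 188.929 → 189 mireds.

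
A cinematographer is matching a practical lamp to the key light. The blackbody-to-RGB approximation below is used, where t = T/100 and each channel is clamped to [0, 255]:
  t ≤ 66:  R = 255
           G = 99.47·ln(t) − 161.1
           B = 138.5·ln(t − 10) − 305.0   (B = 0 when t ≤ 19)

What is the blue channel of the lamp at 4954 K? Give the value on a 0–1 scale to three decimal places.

t = 4954/100 = 49.54; the t ≤ 66 branch applies.
B = 138.5·ln(49.54 − 10) − 305.0 = 138.5·ln 39.54 − 305.0 = 138.5·3.6773 − 305.0 = 204.308.
On a 0–1 scale: 204.308/255 = 0.8012 → 0.801.

0.801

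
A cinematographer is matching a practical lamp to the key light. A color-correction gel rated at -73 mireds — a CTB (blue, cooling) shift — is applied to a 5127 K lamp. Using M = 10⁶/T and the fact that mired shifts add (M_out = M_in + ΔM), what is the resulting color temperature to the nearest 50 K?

M_in = 10⁶/5127 = 195.05 mireds.
M_out = 195.05 + (-73) = 122.05 mireds.
T_out = 10⁶/122.05 = 8193.6 K → 8200 K.

8200 K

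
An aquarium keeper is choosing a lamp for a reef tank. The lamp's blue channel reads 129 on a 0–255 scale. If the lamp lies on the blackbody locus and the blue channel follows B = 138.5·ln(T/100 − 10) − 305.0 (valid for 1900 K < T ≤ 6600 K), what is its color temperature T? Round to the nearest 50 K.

3300 K

ln(t − 10) = (129 + 305.0) / 138.5 = 3.1336.
t − 10 = e^3.1336 = 22.956, so t = 32.956.
T = 100·t = 3296 K → 3300 K to the nearest 50 K.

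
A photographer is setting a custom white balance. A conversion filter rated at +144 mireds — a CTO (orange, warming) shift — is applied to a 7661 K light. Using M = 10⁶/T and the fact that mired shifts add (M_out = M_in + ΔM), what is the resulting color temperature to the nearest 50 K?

M_in = 10⁶/7661 = 130.53 mireds.
M_out = 130.53 + (+144) = 274.53 mireds.
T_out = 10⁶/274.53 = 3642.6 K → 3650 K.

3650 K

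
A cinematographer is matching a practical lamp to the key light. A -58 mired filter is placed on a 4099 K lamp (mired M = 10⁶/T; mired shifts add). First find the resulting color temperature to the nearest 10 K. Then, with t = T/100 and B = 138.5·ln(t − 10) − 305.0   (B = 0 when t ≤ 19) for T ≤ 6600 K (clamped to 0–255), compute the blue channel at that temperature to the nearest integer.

218

M_in = 10⁶/4099 = 243.96; M_out = 243.96 + (-58) = 185.96.
T_out = 10⁶/185.96 = 5377.4 K → 5380 K; t = 53.8.
B = 138.5·ln(53.8 − 10) − 305.0 = 138.5·ln 43.8 − 305.0 = 138.5·3.7796 − 305.0 = 218.479.
Rounded: 218.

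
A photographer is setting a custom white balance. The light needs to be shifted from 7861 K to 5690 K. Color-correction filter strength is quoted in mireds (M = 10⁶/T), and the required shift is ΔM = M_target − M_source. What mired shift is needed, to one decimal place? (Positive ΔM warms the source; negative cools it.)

+48.5 mireds

M_source = 10⁶/7861 = 127.210; M_target = 10⁶/5690 = 175.747.
ΔM = 175.747 − 127.210 = 48.537 → +48.5 mireds, a warming shift.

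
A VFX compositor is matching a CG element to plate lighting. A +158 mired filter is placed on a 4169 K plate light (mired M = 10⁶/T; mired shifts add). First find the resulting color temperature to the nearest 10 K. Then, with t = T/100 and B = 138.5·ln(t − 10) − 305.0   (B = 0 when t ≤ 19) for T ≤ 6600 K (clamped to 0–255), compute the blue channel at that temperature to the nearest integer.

71

M_in = 10⁶/4169 = 239.87; M_out = 239.87 + (+158) = 397.87.
T_out = 10⁶/397.87 = 2513.4 K → 2510 K; t = 25.1.
B = 138.5·ln(25.1 − 10) − 305.0 = 138.5·ln 15.1 − 305.0 = 138.5·2.7147 − 305.0 = 70.985.
Rounded: 71.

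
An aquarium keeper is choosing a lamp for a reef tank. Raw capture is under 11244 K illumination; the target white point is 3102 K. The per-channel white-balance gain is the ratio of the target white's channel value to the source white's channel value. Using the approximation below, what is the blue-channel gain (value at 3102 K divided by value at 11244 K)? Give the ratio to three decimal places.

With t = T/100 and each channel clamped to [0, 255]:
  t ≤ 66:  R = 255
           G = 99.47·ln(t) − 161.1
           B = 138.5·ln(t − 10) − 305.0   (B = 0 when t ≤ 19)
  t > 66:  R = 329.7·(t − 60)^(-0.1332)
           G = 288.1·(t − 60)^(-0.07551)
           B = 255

0.458

At 11244 K (t = 112.44):
  B = 255 by definition for t > 66.
At 3102 K (t = 31.02):
  B = 138.5·ln(31.02 − 10) − 305.0 = 138.5·ln 21.02 − 305.0 = 138.5·3.0455 − 305.0 = 116.798.
Gain = 116.798 / 255.000 = 0.4580 → 0.458.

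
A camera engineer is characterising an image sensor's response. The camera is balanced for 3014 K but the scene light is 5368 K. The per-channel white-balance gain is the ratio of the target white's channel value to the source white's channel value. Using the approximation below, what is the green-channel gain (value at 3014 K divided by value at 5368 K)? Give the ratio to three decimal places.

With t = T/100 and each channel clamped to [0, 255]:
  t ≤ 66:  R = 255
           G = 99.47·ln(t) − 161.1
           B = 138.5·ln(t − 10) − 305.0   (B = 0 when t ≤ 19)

At 5368 K (t = 53.68):
  G = 99.47·ln 53.68 − 161.1 = 99.47·3.9830 − 161.1 = 235.093.
At 3014 K (t = 30.14):
  G = 99.47·ln 30.14 − 161.1 = 99.47·3.4059 − 161.1 = 177.680.
Gain = 177.680 / 235.093 = 0.7558 → 0.756.

0.756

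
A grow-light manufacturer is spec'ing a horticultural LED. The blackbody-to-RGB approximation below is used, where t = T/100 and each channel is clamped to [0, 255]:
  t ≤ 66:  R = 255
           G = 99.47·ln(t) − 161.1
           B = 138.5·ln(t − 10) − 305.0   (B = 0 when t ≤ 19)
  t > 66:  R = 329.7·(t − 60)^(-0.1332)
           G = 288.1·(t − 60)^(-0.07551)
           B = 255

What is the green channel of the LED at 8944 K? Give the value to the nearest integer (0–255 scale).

t = 8944/100 = 89.44; the t > 66 branch applies.
G = 288.1·(89.44 − 60)^(-0.07551) = 288.1·29.44^(-0.07551) = 288.1·0.77461 = 223.164.
Rounded: 223.

223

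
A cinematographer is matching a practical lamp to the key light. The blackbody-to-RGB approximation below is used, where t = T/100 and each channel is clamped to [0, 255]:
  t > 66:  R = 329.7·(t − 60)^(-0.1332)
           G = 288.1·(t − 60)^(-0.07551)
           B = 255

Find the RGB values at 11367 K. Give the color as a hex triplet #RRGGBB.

#C2D5FF

t = 11367/100 = 113.67; the t > 66 branch applies.
R = 329.7·(113.67 − 60)^(-0.1332) = 329.7·53.67^(-0.1332) = 329.7·0.58830 = 193.963.
G = 288.1·(113.67 − 60)^(-0.07551) = 288.1·53.67^(-0.07551) = 288.1·0.74027 = 213.271.
B = 255 by definition for t > 66.
Rounded: (194, 213, 255).
In hex: #C2D5FF.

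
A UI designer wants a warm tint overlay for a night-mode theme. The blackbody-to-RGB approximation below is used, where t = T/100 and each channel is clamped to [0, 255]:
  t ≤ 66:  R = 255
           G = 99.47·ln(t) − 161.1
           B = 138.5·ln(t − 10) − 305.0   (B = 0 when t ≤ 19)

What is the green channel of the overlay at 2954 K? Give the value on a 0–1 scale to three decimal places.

0.689

t = 2954/100 = 29.54; the t ≤ 66 branch applies.
G = 99.47·ln 29.54 − 161.1 = 99.47·3.3857 − 161.1 = 175.680.
On a 0–1 scale: 175.680/255 = 0.6889 → 0.689.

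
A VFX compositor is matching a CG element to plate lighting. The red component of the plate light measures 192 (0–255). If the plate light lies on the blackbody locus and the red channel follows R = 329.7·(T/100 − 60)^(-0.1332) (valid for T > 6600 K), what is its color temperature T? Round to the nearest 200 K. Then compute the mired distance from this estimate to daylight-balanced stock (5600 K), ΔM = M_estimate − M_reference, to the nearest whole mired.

(t − 60)^(-0.1332) = 192/329.7 = 0.58235.
t − 60 = 0.58235^(1/-0.1332) = 0.58235^(-7.508) = 57.929, so t = 117.929.
T = 100·t = 11793 K → 11800 K to the nearest 200 K.
M_estimate = 10⁶/11800 = 84.75; M_reference = 10⁶/5600 = 178.57.
ΔM = 84.75 − 178.57 = -93.83 → -94 mireds.

-94 mireds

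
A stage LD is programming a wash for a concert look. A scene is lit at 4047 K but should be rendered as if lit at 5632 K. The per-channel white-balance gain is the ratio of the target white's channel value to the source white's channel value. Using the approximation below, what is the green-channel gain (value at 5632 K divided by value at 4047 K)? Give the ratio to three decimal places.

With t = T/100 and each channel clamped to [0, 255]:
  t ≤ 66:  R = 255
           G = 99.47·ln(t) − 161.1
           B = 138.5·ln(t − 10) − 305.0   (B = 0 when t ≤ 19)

At 4047 K (t = 40.47):
  G = 99.47·ln 40.47 − 161.1 = 99.47·3.7006 − 161.1 = 206.995.
At 5632 K (t = 56.32):
  G = 99.47·ln 56.32 − 161.1 = 99.47·4.0310 − 161.1 = 239.869.
Gain = 239.869 / 206.995 = 1.1588 → 1.159.

1.159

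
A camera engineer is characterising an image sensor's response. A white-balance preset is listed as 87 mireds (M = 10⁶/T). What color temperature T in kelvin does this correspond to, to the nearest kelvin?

11494 K

T = 10⁶ / 87 = 11494.25 K → 11494 K.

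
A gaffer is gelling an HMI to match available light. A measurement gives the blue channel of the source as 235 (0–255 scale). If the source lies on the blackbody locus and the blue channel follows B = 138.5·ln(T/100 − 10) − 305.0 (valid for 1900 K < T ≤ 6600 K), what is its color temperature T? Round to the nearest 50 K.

5950 K

ln(t − 10) = (235 + 305.0) / 138.5 = 3.8989.
t − 10 = e^3.8989 = 49.349, so t = 59.349.
T = 100·t = 5935 K → 5950 K to the nearest 50 K.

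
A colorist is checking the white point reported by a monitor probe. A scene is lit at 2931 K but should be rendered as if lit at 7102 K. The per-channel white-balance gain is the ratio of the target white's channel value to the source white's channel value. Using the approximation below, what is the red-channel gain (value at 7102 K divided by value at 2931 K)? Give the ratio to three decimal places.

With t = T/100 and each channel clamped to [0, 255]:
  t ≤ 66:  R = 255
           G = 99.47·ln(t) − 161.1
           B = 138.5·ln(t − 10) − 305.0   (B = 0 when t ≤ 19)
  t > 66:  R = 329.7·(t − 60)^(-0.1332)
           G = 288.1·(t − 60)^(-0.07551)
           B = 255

At 2931 K (t = 29.31):
  R = 255 by definition for t ≤ 66.
At 7102 K (t = 71.02):
  R = 329.7·(71.02 − 60)^(-0.1332) = 329.7·11.02^(-0.1332) = 329.7·0.72641 = 239.497.
Gain = 239.497 / 255.000 = 0.9392 → 0.939.

0.939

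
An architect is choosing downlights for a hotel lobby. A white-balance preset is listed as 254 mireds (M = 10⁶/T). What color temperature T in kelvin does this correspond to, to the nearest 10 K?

T = 10⁶ / 254 = 3937.01 K → 3940 K.

3940 K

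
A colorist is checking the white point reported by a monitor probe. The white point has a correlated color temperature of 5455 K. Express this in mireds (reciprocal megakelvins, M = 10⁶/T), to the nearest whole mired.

M = 10⁶ / 5455 = 183.318 → 183 mireds.

183 mireds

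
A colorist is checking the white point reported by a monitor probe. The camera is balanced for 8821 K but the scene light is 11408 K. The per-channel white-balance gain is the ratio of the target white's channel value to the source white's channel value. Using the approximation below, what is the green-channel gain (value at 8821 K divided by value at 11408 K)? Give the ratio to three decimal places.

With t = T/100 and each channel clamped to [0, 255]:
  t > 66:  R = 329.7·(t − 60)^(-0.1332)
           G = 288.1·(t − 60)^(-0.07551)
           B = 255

1.050

At 11408 K (t = 114.08):
  G = 288.1·(114.08 − 60)^(-0.07551) = 288.1·54.08^(-0.07551) = 288.1·0.73984 = 213.148.
At 8821 K (t = 88.21):
  G = 288.1·(88.21 − 60)^(-0.07551) = 288.1·28.21^(-0.07551) = 288.1·0.77711 = 223.884.
Gain = 223.884 / 213.148 = 1.0504 → 1.050.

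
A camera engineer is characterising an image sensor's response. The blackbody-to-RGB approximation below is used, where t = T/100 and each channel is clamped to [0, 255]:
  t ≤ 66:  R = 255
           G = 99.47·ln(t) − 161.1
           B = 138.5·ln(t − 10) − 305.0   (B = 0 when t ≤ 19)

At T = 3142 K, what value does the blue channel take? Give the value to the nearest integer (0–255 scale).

t = 3142/100 = 31.42; the t ≤ 66 branch applies.
B = 138.5·ln(31.42 − 10) − 305.0 = 138.5·ln 21.42 − 305.0 = 138.5·3.0643 − 305.0 = 119.409.
Rounded: 119.

119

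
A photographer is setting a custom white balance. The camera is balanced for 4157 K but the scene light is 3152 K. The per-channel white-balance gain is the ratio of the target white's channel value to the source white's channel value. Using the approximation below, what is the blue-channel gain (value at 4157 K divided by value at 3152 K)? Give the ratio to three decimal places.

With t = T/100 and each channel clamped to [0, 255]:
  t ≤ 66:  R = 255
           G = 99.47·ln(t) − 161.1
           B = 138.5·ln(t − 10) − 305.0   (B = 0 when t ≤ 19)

1.442

At 3152 K (t = 31.52):
  B = 138.5·ln(31.52 − 10) − 305.0 = 138.5·ln 21.52 − 305.0 = 138.5·3.0690 − 305.0 = 120.054.
At 4157 K (t = 41.57):
  B = 138.5·ln(41.57 − 10) − 305.0 = 138.5·ln 31.57 − 305.0 = 138.5·3.4522 − 305.0 = 173.131.
Gain = 173.131 / 120.054 = 1.4421 → 1.442.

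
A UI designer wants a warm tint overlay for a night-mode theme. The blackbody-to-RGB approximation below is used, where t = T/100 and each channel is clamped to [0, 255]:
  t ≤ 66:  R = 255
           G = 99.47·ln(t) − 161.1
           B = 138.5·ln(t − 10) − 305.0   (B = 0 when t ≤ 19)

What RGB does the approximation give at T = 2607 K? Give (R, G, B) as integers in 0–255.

(255, 163, 80)

t = 2607/100 = 26.07; the t ≤ 66 branch applies.
R = 255 by definition for t ≤ 66.
G = 99.47·ln 26.07 − 161.1 = 99.47·3.2608 − 161.1 = 163.250.
B = 138.5·ln(26.07 − 10) − 305.0 = 138.5·ln 16.07 − 305.0 = 138.5·2.7770 − 305.0 = 79.608.
Rounded: (255, 163, 80).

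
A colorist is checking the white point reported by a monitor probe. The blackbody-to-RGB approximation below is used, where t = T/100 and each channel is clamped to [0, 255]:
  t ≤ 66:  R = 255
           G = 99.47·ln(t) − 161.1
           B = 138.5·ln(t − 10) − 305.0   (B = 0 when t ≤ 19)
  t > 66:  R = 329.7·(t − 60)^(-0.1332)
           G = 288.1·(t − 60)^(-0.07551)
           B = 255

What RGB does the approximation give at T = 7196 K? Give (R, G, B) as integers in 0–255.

(237, 239, 255)

t = 7196/100 = 71.96; the t > 66 branch applies.
R = 329.7·(71.96 − 60)^(-0.1332) = 329.7·11.96^(-0.1332) = 329.7·0.71853 = 236.900.
G = 288.1·(71.96 − 60)^(-0.07551) = 288.1·11.96^(-0.07551) = 288.1·0.82913 = 238.871.
B = 255 by definition for t > 66.
Rounded: (237, 239, 255).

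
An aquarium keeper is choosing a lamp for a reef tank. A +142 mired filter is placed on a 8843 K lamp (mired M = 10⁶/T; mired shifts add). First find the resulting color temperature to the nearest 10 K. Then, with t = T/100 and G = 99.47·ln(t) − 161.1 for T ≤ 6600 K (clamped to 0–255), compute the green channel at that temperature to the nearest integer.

M_in = 10⁶/8843 = 113.08; M_out = 113.08 + (+142) = 255.08.
T_out = 10⁶/255.08 = 3920.3 K → 3920 K; t = 39.2.
G = 99.47·ln 39.2 − 161.1 = 99.47·3.6687 − 161.1 = 203.823.
Rounded: 204.

204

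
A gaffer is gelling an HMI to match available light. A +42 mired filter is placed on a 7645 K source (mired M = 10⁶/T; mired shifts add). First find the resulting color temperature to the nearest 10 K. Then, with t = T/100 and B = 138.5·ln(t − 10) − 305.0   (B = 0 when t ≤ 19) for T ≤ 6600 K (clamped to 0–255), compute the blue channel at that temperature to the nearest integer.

231

M_in = 10⁶/7645 = 130.80; M_out = 130.80 + (+42) = 172.80.
T_out = 10⁶/172.80 = 5786.9 K → 5790 K; t = 57.9.
B = 138.5·ln(57.9 − 10) − 305.0 = 138.5·ln 47.9 − 305.0 = 138.5·3.8691 − 305.0 = 230.872.
Rounded: 231.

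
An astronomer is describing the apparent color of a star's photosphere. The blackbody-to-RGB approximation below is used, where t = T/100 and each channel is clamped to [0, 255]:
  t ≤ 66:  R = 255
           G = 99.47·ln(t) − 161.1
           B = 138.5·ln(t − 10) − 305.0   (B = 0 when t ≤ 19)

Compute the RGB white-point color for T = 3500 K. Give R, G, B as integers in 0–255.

R=255, G=193, B=141

t = 3500/100 = 35; the t ≤ 66 branch applies.
R = 255 by definition for t ≤ 66.
G = 99.47·ln 35 − 161.1 = 99.47·3.5553 − 161.1 = 192.550.
B = 138.5·ln(35 − 10) − 305.0 = 138.5·ln 25 − 305.0 = 138.5·3.2189 − 305.0 = 140.814.
Rounded: (255, 193, 141).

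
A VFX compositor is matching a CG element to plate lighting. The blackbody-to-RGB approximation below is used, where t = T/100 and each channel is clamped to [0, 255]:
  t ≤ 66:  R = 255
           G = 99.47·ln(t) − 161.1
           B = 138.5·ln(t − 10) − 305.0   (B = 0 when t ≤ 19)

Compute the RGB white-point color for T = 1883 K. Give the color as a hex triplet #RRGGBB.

t = 1883/100 = 18.83; the t ≤ 66 branch applies.
R = 255 by definition for t ≤ 66.
G = 99.47·ln 18.83 − 161.1 = 99.47·2.9355 − 161.1 = 130.889.
t = 18.83 ≤ 19, so B = 0.
Rounded: (255, 131, 0).
In hex: #FF8300.

#FF8300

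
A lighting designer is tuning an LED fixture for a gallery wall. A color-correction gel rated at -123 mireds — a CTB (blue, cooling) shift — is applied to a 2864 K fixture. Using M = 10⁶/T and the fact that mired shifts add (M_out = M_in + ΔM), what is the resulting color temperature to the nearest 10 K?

4420 K

M_in = 10⁶/2864 = 349.16 mireds.
M_out = 349.16 + (-123) = 226.16 mireds.
T_out = 10⁶/226.16 = 4421.6 K → 4420 K.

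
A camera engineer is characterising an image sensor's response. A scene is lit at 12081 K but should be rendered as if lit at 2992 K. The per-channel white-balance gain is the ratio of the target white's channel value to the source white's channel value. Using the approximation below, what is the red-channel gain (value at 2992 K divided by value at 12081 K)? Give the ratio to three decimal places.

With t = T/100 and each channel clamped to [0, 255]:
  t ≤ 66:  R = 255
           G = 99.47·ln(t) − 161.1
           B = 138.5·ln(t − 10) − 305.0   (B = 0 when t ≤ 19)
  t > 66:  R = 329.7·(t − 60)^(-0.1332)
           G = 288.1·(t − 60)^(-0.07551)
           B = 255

1.337

At 12081 K (t = 120.81):
  R = 329.7·(120.81 − 60)^(-0.1332) = 329.7·60.81^(-0.1332) = 329.7·0.57859 = 190.763.
At 2992 K (t = 29.92):
  R = 255 by definition for t ≤ 66.
Gain = 255.000 / 190.763 = 1.3367 → 1.337.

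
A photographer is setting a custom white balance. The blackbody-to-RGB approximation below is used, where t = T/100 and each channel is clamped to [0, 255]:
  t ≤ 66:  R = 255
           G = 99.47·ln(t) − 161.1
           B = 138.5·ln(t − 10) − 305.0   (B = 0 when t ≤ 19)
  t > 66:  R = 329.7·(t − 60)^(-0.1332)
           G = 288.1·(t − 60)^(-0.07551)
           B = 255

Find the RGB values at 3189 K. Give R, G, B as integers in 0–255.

t = 3189/100 = 31.89; the t ≤ 66 branch applies.
R = 255 by definition for t ≤ 66.
G = 99.47·ln 31.89 − 161.1 = 99.47·3.4623 − 161.1 = 183.294.
B = 138.5·ln(31.89 − 10) − 305.0 = 138.5·ln 21.89 − 305.0 = 138.5·3.0860 − 305.0 = 122.415.
Rounded: (255, 183, 122).

R=255, G=183, B=122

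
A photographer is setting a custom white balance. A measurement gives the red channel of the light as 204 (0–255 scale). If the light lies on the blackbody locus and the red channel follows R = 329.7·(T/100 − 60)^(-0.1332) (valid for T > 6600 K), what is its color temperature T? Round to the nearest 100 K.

9700 K

(t − 60)^(-0.1332) = 204/329.7 = 0.61874.
t − 60 = 0.61874^(1/-0.1332) = 0.61874^(-7.508) = 36.748, so t = 96.748.
T = 100·t = 9675 K → 9700 K to the nearest 100 K.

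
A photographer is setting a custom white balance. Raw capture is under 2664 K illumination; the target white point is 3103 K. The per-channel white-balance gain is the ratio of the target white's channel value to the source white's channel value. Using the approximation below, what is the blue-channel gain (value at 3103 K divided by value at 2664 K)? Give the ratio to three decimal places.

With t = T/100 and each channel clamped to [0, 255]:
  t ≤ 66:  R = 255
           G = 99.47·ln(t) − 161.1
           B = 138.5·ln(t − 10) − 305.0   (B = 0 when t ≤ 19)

At 2664 K (t = 26.64):
  B = 138.5·ln(26.64 − 10) − 305.0 = 138.5·ln 16.64 − 305.0 = 138.5·2.8118 − 305.0 = 84.436.
At 3103 K (t = 31.03):
  B = 138.5·ln(31.03 − 10) − 305.0 = 138.5·ln 21.03 − 305.0 = 138.5·3.0459 − 305.0 = 116.864.
Gain = 116.864 / 84.436 = 1.3841 → 1.384.

1.384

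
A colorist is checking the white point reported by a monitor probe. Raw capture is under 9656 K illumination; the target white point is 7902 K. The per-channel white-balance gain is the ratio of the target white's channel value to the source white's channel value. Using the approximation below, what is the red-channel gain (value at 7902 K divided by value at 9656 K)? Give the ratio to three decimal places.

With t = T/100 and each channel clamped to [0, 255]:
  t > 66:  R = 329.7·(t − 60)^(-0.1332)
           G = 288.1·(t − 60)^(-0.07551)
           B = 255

At 9656 K (t = 96.56):
  R = 329.7·(96.56 − 60)^(-0.1332) = 329.7·36.56^(-0.1332) = 329.7·0.61917 = 204.139.
At 7902 K (t = 79.02):
  R = 329.7·(79.02 − 60)^(-0.1332) = 329.7·19.02^(-0.1332) = 329.7·0.67547 = 222.704.
Gain = 222.704 / 204.139 = 1.0909 → 1.091.

1.091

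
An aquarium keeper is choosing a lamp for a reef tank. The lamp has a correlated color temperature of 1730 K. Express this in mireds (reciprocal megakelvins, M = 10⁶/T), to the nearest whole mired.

578 mireds

M = 10⁶ / 1730 = 578.035 → 578 mireds.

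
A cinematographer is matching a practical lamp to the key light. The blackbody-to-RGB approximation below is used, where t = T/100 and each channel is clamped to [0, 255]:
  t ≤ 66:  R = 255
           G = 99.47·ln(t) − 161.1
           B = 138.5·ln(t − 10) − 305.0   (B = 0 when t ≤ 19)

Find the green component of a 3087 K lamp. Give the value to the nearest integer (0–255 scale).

180

t = 3087/100 = 30.87; the t ≤ 66 branch applies.
G = 99.47·ln 30.87 − 161.1 = 99.47·3.4298 − 161.1 = 180.061.
Rounded: 180.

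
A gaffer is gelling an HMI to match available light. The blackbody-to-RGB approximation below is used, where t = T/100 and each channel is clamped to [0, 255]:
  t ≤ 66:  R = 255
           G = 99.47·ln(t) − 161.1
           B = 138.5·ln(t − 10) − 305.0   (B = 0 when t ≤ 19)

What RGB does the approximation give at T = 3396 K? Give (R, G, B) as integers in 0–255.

(255, 190, 135)

t = 3396/100 = 33.96; the t ≤ 66 branch applies.
R = 255 by definition for t ≤ 66.
G = 99.47·ln 33.96 − 161.1 = 99.47·3.5252 − 161.1 = 189.550.
B = 138.5·ln(33.96 − 10) − 305.0 = 138.5·ln 23.96 − 305.0 = 138.5·3.1764 − 305.0 = 134.929.
Rounded: (255, 190, 135).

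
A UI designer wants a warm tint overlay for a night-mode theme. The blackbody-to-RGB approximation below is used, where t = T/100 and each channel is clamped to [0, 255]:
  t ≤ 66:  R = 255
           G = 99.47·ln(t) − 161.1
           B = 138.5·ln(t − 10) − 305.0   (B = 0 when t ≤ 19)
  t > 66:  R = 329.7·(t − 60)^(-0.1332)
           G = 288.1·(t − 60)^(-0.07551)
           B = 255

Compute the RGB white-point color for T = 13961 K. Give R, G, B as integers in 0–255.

t = 13961/100 = 139.61; the t > 66 branch applies.
R = 329.7·(139.61 − 60)^(-0.1332) = 329.7·79.61^(-0.1332) = 329.7·0.55820 = 184.039.
G = 288.1·(139.61 − 60)^(-0.07551) = 288.1·79.61^(-0.07551) = 288.1·0.71855 = 207.015.
B = 255 by definition for t > 66.
Rounded: (184, 207, 255).

R=184, G=207, B=255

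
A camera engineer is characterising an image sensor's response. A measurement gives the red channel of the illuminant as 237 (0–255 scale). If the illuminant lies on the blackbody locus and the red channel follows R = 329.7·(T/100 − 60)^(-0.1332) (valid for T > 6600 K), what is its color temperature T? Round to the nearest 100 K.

(t − 60)^(-0.1332) = 237/329.7 = 0.71884.
t − 60 = 0.71884^(1/-0.1332) = 0.71884^(-7.508) = 11.922, so t = 71.922.
T = 100·t = 7192 K → 7200 K to the nearest 100 K.

7200 K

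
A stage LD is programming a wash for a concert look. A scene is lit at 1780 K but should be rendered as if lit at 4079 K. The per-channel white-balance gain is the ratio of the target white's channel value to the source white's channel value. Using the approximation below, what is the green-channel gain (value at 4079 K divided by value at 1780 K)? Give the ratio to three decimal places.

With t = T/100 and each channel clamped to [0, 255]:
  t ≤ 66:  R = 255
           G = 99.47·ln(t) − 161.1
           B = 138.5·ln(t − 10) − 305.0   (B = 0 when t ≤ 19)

At 1780 K (t = 17.8):
  G = 99.47·ln 17.8 − 161.1 = 99.47·2.8792 − 161.1 = 125.294.
At 4079 K (t = 40.79):
  G = 99.47·ln 40.79 − 161.1 = 99.47·3.7084 − 161.1 = 207.778.
Gain = 207.778 / 125.294 = 1.6583 → 1.658.

1.658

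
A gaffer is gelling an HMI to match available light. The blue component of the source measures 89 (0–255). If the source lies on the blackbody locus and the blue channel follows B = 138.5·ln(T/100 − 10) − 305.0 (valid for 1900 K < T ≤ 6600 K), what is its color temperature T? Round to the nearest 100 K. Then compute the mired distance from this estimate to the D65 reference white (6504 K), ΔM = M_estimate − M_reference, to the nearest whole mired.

+217 mireds

ln(t − 10) = (89 + 305.0) / 138.5 = 2.8448.
t − 10 = e^2.8448 = 17.198, so t = 27.198.
T = 100·t = 2720 K → 2700 K to the nearest 100 K.
M_estimate = 10⁶/2700 = 370.37; M_reference = 10⁶/6504 = 153.75.
ΔM = 370.37 − 153.75 = 216.62 → +217 mireds.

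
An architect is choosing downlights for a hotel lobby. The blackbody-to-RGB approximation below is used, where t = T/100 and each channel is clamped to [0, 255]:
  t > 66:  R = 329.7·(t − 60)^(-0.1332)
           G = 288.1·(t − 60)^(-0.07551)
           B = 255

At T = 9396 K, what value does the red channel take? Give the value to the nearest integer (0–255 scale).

t = 9396/100 = 93.96; the t > 66 branch applies.
R = 329.7·(93.96 − 60)^(-0.1332) = 329.7·33.96^(-0.1332) = 329.7·0.62528 = 206.155.
Rounded: 206.

206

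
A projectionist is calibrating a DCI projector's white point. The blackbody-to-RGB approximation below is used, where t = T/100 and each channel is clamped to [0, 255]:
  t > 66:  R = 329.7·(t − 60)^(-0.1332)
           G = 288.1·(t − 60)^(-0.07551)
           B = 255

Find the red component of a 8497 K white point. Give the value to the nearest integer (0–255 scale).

215

t = 8497/100 = 84.97; the t > 66 branch applies.
R = 329.7·(84.97 − 60)^(-0.1332) = 329.7·24.97^(-0.1332) = 329.7·0.65142 = 214.775.
Rounded: 215.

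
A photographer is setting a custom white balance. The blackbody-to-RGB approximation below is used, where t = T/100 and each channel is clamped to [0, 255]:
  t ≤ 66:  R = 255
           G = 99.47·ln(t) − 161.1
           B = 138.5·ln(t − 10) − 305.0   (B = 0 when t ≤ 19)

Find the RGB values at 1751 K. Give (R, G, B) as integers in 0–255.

t = 1751/100 = 17.51; the t ≤ 66 branch applies.
R = 255 by definition for t ≤ 66.
G = 99.47·ln 17.51 − 161.1 = 99.47·2.8628 − 161.1 = 123.660.
t = 17.51 ≤ 19, so B = 0.
Rounded: (255, 124, 0).

(255, 124, 0)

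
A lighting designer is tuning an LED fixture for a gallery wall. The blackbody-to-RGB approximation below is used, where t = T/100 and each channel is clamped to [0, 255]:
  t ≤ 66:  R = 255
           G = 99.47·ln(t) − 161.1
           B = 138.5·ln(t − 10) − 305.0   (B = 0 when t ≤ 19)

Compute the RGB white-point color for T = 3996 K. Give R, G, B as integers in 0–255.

t = 3996/100 = 39.96; the t ≤ 66 branch applies.
R = 255 by definition for t ≤ 66.
G = 99.47·ln 39.96 − 161.1 = 99.47·3.6879 − 161.1 = 205.733.
B = 138.5·ln(39.96 − 10) − 305.0 = 138.5·ln 29.96 − 305.0 = 138.5·3.3999 − 305.0 = 165.881.
Rounded: (255, 206, 166).

R=255, G=206, B=166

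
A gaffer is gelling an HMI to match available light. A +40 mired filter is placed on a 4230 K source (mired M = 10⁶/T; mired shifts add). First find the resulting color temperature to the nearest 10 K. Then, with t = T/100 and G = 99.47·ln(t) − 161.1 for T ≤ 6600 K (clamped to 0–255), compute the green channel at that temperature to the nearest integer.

M_in = 10⁶/4230 = 236.41; M_out = 236.41 + (+40) = 276.41.
T_out = 10⁶/276.41 = 3617.9 K → 3620 K; t = 36.2.
G = 99.47·ln 36.2 − 161.1 = 99.47·3.5891 − 161.1 = 195.904.
Rounded: 196.

196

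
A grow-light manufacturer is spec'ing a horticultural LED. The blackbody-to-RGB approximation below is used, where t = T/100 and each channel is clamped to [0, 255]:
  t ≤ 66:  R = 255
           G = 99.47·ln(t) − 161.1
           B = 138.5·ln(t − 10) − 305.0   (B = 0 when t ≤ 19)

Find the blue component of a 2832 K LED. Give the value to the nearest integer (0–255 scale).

t = 2832/100 = 28.32; the t ≤ 66 branch applies.
B = 138.5·ln(28.32 − 10) − 305.0 = 138.5·ln 18.32 − 305.0 = 138.5·2.9080 − 305.0 = 97.757.
Rounded: 98.

98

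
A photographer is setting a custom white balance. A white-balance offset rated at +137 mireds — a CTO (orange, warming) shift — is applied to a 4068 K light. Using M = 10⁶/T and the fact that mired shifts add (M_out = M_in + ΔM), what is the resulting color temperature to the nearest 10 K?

2610 K

M_in = 10⁶/4068 = 245.82 mireds.
M_out = 245.82 + (+137) = 382.82 mireds.
T_out = 10⁶/382.82 = 2612.2 K → 2610 K.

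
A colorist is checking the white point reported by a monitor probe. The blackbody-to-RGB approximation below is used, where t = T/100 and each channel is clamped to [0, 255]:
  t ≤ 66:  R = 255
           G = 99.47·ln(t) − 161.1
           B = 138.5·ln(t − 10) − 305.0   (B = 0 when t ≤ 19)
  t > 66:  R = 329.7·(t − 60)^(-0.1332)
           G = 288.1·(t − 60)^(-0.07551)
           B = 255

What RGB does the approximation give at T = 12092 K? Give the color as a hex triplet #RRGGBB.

#BFD3FF

t = 12092/100 = 120.92; the t > 66 branch applies.
R = 329.7·(120.92 − 60)^(-0.1332) = 329.7·60.92^(-0.1332) = 329.7·0.57846 = 190.717.
G = 288.1·(120.92 − 60)^(-0.07551) = 288.1·60.92^(-0.07551) = 288.1·0.73322 = 211.240.
B = 255 by definition for t > 66.
Rounded: (191, 211, 255).
In hex: #BFD3FF.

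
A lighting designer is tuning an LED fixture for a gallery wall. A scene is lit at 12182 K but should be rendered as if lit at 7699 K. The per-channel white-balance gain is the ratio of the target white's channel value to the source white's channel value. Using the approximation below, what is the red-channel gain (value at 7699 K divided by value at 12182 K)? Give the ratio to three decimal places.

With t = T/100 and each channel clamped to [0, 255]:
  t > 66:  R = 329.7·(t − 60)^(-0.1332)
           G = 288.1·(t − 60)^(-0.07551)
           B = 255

1.188

At 12182 K (t = 121.82):
  R = 329.7·(121.82 − 60)^(-0.1332) = 329.7·61.82^(-0.1332) = 329.7·0.57733 = 190.345.
At 7699 K (t = 76.99):
  R = 329.7·(76.99 − 60)^(-0.1332) = 329.7·16.99^(-0.1332) = 329.7·0.68571 = 226.077.
Gain = 226.077 / 190.345 = 1.1877 → 1.188.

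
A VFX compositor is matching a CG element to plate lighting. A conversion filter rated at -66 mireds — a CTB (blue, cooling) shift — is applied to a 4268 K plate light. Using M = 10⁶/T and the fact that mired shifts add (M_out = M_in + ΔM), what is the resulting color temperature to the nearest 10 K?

5940 K

M_in = 10⁶/4268 = 234.30 mireds.
M_out = 234.30 + (-66) = 168.30 mireds.
T_out = 10⁶/168.30 = 5941.7 K → 5940 K.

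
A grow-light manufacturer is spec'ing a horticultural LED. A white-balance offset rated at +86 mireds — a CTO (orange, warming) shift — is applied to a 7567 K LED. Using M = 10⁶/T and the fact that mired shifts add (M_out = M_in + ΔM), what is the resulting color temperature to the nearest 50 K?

M_in = 10⁶/7567 = 132.15 mireds.
M_out = 132.15 + (+86) = 218.15 mireds.
T_out = 10⁶/218.15 = 4583.9 K → 4600 K.

4600 K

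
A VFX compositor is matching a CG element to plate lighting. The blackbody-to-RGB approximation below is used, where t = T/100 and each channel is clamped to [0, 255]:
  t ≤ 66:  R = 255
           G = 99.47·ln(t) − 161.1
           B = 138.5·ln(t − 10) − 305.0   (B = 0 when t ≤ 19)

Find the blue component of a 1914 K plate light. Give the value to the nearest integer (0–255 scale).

1

t = 1914/100 = 19.14; the t ≤ 66 branch applies.
B = 138.5·ln(19.14 − 10) − 305.0 = 138.5·ln 9.14 − 305.0 = 138.5·2.2127 − 305.0 = 1.453.
Rounded: 1.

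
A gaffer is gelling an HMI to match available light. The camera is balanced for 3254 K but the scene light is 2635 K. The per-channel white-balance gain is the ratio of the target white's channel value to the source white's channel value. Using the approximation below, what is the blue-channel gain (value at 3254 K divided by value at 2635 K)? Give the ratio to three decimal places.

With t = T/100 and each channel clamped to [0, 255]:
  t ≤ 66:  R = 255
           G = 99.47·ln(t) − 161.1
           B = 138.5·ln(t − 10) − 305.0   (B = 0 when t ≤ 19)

At 2635 K (t = 26.35):
  B = 138.5·ln(26.35 − 10) − 305.0 = 138.5·ln 16.35 − 305.0 = 138.5·2.7942 − 305.0 = 82.001.
At 3254 K (t = 32.54):
  B = 138.5·ln(32.54 − 10) − 305.0 = 138.5·ln 22.54 − 305.0 = 138.5·3.1153 − 305.0 = 126.468.
Gain = 126.468 / 82.001 = 1.5423 → 1.542.

1.542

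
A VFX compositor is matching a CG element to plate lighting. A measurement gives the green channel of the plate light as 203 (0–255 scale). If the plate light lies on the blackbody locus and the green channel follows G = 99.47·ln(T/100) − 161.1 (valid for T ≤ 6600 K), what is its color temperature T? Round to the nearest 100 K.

ln t = (203 + 161.1) / 99.47 = 3.6604.
t = e^3.6604 = 38.877.
T = 100·t = 3888 K → 3900 K to the nearest 100 K.

3900 K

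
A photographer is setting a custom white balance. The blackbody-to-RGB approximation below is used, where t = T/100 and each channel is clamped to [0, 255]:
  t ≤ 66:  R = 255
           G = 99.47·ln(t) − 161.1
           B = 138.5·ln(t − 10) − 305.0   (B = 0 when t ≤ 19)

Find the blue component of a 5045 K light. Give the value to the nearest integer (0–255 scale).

t = 5045/100 = 50.45; the t ≤ 66 branch applies.
B = 138.5·ln(50.45 − 10) − 305.0 = 138.5·ln 40.45 − 305.0 = 138.5·3.7001 − 305.0 = 207.459.
Rounded: 207.

207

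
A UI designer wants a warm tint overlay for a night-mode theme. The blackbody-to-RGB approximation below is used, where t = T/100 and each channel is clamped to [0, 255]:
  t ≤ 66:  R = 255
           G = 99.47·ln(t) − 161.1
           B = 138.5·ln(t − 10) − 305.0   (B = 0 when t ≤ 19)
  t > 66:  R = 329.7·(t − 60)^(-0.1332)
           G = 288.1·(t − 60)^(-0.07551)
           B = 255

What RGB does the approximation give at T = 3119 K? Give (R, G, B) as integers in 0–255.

t = 3119/100 = 31.19; the t ≤ 66 branch applies.
R = 255 by definition for t ≤ 66.
G = 99.47·ln 31.19 − 161.1 = 99.47·3.4401 − 161.1 = 181.087.
B = 138.5·ln(31.19 − 10) − 305.0 = 138.5·ln 21.19 − 305.0 = 138.5·3.0535 − 305.0 = 117.914.
Rounded: (255, 181, 118).

(255, 181, 118)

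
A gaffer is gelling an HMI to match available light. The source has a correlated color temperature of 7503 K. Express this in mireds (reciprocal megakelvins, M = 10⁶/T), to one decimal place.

133.3 mireds

M = 10⁶ / 7503 = 133.280 → 133.3 mireds.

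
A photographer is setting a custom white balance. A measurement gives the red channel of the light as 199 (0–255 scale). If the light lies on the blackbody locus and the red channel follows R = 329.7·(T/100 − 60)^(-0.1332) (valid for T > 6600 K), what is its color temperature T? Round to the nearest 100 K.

(t − 60)^(-0.1332) = 199/329.7 = 0.60358.
t − 60 = 0.60358^(1/-0.1332) = 0.60358^(-7.508) = 44.273, so t = 104.273.
T = 100·t = 10427 K → 10400 K to the nearest 100 K.

10400 K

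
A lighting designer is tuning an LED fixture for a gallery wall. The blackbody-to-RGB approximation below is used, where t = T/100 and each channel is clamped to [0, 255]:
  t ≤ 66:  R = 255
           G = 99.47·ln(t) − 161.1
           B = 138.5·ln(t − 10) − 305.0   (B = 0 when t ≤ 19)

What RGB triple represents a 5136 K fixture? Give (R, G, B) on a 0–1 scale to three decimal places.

t = 5136/100 = 51.36; the t ≤ 66 branch applies.
R = 255 by definition for t ≤ 66.
G = 99.47·ln 51.36 − 161.1 = 99.47·3.9389 − 161.1 = 230.698.
B = 138.5·ln(51.36 − 10) − 305.0 = 138.5·ln 41.36 − 305.0 = 138.5·3.7223 − 305.0 = 210.541.
Dividing each by 255: (1.0000, 0.9047, 0.8256) → (1.000, 0.905, 0.826).

(1.000, 0.905, 0.826)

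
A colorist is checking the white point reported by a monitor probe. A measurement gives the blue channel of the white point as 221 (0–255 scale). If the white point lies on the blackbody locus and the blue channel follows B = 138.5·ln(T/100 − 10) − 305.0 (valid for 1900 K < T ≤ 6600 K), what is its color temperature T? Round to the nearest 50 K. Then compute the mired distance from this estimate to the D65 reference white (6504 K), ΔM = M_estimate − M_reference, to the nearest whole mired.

+30 mireds

ln(t − 10) = (221 + 305.0) / 138.5 = 3.7978.
t − 10 = e^3.7978 = 44.604, so t = 54.604.
T = 100·t = 5460 K → 5450 K to the nearest 50 K.
M_estimate = 10⁶/5450 = 183.49; M_reference = 10⁶/6504 = 153.75.
ΔM = 183.49 − 153.75 = 29.73 → +30 mireds.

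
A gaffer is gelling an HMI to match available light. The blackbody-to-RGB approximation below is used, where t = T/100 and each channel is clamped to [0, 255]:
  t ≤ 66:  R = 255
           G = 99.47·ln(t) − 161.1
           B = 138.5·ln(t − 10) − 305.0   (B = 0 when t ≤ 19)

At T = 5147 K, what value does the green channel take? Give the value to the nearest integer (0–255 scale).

231

t = 5147/100 = 51.47; the t ≤ 66 branch applies.
G = 99.47·ln 51.47 − 161.1 = 99.47·3.9410 − 161.1 = 230.911.
Rounded: 231.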